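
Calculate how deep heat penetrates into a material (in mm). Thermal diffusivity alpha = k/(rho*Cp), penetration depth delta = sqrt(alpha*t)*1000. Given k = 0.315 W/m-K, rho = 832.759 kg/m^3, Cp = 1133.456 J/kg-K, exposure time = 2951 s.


alpha = 0.315 / (832.759 * 1133.456) = 3.3372e-07 m^2/s
alpha * t = 0.00098482
delta = sqrt(0.00098482) * 1000 = 31.382 mm

31.382 mm


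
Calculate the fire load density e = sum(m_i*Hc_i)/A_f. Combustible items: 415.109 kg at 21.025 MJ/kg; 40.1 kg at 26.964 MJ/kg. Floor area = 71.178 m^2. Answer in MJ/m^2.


Total energy = 415.109*21.025 + 40.1*26.964
= 8727.667 + 1081.256
= 9808.923 MJ
e = 9808.923 / 71.178 = 137.81 MJ/m^2

137.81 MJ/m^2


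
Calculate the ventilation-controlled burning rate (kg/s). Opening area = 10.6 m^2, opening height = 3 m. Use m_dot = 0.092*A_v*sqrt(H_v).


sqrt(H_v) = 1.7321
m_dot = 0.092 * 10.6 * 1.7321 = 1.6891 kg/s

1.6891 kg/s


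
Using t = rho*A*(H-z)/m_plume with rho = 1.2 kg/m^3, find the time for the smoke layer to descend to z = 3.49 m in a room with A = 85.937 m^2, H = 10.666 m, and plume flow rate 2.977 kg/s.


H - z = 7.176 m
t = 1.2 * 85.937 * 7.176 / 2.977 = 248.58 s

248.58 s


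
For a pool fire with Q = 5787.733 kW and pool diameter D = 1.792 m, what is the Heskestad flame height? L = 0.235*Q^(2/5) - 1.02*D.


Q^(2/5) = 31.989
0.235 * Q^(2/5) = 7.5175
1.02 * D = 1.8278
L = 5.6896 m

5.6896 m


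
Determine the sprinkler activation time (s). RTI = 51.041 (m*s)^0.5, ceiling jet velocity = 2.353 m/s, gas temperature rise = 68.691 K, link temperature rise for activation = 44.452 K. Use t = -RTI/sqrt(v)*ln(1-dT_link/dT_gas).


dT_link/dT_gas = 0.64713
ln(1 - 0.64713) = -1.0417
t = -51.041 / sqrt(2.353) * -1.0417 = 34.660 s

34.660 s


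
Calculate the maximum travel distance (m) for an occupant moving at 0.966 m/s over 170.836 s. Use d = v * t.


d = 0.966 * 170.836 = 165.03 m

165.03 m


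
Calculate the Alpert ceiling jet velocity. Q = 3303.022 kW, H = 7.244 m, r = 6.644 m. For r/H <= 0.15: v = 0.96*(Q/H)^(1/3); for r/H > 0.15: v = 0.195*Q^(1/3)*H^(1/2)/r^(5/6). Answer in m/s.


r/H = 6.644 / 7.244 = 0.91717
r/H > 0.15, so v = 0.195*Q^(1/3)*H^(1/2)/r^(5/6)
Q^(1/3) = 14.893
H^(1/2) = 2.6915
r^(5/6) = 4.8457
v = 0.195 * 14.893 * 2.6915 / 4.8457 = 1.6130 m/s

1.6130 m/s


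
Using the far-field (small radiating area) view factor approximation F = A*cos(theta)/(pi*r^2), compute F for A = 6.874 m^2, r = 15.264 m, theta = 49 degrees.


cos(49 deg) = 0.65606
pi*r^2 = 731.96
F = 6.874 * 0.65606 / 731.96 = 0.0061612

0.0061612


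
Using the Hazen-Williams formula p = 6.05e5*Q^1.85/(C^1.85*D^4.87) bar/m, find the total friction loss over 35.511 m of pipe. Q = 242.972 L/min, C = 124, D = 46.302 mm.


Q^1.85 = 25899
C^1.85 = 7461.6
D^4.87 = 1.2926e+08
p/m = 0.016246 bar/m
p_total = 0.016246 * 35.511 = 0.57689 bar

0.57689 bar


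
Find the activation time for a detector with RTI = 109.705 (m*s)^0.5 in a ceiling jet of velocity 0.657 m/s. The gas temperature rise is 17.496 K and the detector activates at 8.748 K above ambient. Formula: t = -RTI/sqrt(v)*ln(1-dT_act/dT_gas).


dT_act/dT_gas = 0.5
ln(1 - 0.5) = -0.69315
t = -109.705 / sqrt(0.657) * -0.69315 = 93.814 s

93.814 s


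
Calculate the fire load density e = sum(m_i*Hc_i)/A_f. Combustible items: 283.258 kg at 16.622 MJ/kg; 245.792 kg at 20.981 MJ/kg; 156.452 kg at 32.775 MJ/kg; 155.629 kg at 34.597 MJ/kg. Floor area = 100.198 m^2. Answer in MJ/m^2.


Total energy = 283.258*16.622 + 245.792*20.981 + 156.452*32.775 + 155.629*34.597
= 4708.314 + 5156.962 + 5127.714 + 5384.297
= 20377.29 MJ
e = 20377.29 / 100.198 = 203.37 MJ/m^2

203.37 MJ/m^2


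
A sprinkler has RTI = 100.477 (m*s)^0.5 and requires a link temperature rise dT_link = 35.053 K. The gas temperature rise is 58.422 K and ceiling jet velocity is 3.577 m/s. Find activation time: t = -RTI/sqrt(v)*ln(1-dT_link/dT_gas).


dT_link/dT_gas = 0.60000
ln(1 - 0.60000) = -0.91628
t = -100.477 / sqrt(3.577) * -0.91628 = 48.678 s

48.678 s


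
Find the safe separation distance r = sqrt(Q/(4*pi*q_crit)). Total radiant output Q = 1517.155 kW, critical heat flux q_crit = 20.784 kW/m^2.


4*pi*q_crit = 261.18
Q/(4*pi*q_crit) = 5.8089
r = sqrt(5.8089) = 2.4102 m

2.4102 m


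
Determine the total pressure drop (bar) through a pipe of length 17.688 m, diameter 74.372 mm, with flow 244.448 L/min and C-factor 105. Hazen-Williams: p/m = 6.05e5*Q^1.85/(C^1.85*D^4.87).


Q^1.85 = 26191
C^1.85 = 5485.3
D^4.87 = 1.2995e+09
p/m = 0.0022230 bar/m
p_total = 0.0022230 * 17.688 = 0.039320 bar

0.039320 bar


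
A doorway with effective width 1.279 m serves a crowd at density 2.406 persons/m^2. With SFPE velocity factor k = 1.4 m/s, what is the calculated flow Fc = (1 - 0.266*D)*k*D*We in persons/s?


1 - 0.266*D = 1 - 0.266*2.406 = 0.36000
Fs = 0.36000 * 1.4 * 2.406 = 1.2126 persons/(s*m)
Fc = 1.2126 * 1.279 = 1.5510 persons/s

1.5510 persons/s


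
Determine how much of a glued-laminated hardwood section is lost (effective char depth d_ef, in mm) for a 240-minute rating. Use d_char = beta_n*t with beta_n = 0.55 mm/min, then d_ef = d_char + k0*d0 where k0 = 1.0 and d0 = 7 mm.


d_char = 0.55 * 240 = 132 mm
d_ef = 132 + 1.0*7 = 139 mm

139 mm


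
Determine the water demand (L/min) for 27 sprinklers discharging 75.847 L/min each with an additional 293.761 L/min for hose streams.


Sprinkler demand = 27 * 75.847 = 2047.869 L/min
Total = 2047.869 + 293.761 = 2341.63 L/min

2341.63 L/min


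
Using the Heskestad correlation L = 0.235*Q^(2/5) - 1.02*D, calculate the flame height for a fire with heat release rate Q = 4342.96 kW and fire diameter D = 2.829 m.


Q^(2/5) = 28.518
0.235 * Q^(2/5) = 6.7017
1.02 * D = 2.8856
L = 3.8161 m

3.8161 m


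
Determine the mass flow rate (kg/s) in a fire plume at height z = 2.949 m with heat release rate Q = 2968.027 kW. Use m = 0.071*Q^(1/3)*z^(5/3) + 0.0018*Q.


Q^(1/3) = 14.371
z^(5/3) = 6.0644
First term = 0.071 * 14.371 * 6.0644 = 6.1878
Second term = 0.0018 * 2968.027 = 5.3424
m = 11.530 kg/s

11.530 kg/s


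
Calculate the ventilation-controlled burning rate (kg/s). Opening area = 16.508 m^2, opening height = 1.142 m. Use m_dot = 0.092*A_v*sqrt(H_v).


sqrt(H_v) = 1.0686
m_dot = 0.092 * 16.508 * 1.0686 = 1.6230 kg/s

1.6230 kg/s


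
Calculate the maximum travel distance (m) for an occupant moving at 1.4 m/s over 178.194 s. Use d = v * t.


d = 1.4 * 178.194 = 249.47 m

249.47 m


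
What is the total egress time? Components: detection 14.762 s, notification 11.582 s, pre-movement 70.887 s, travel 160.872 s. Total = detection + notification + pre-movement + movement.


Total = 14.762 + 11.582 + 70.887 + 160.872 = 258.103 s

258.103 s


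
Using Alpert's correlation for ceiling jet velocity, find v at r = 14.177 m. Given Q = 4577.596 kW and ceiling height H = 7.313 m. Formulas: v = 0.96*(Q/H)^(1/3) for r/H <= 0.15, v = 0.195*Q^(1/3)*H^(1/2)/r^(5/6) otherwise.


r/H = 14.177 / 7.313 = 1.9386
r/H > 0.15, so v = 0.195*Q^(1/3)*H^(1/2)/r^(5/6)
Q^(1/3) = 16.604
H^(1/2) = 2.7043
r^(5/6) = 9.1128
v = 0.195 * 16.604 * 2.7043 / 9.1128 = 0.96082 m/s

0.96082 m/s


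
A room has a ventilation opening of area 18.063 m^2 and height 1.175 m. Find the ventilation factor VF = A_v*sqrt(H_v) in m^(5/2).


sqrt(H_v) = 1.0840
VF = 18.063 * 1.0840 = 19.580 m^(5/2)

19.580 m^(5/2)


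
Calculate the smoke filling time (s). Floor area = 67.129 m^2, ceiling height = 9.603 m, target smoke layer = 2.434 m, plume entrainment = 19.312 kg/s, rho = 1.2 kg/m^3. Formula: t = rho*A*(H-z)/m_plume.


H - z = 7.169 m
t = 1.2 * 67.129 * 7.169 / 19.312 = 29.904 s

29.904 s


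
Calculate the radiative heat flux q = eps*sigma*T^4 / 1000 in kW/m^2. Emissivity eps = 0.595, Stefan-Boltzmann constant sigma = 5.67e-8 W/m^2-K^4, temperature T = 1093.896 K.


T^4 = 1.4319e+12
q = 0.595 * 5.67e-8 * 1.4319e+12 / 1000 = 48.306 kW/m^2

48.306 kW/m^2


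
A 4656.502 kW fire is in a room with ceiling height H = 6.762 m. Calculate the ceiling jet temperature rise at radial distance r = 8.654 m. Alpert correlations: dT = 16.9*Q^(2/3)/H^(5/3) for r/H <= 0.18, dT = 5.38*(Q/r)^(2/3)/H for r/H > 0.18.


r/H = 8.654 / 6.762 = 1.2798
r/H > 0.18, so dT = 5.38*(Q/r)^(2/3)/H
Q/r = 538.08
(Q/r)^(2/3) = 66.155
dT = 5.38 * 66.155 / 6.762 = 52.634 K

52.634 K


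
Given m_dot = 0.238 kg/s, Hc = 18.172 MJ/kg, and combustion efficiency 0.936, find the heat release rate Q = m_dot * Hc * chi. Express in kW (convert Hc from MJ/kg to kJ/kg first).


Hc = 18.172 MJ/kg = 18.172 * 1000 kJ/kg = 18172 kJ/kg
Q = 0.238 kg/s * 18172 kJ/kg * 0.936 = 4048.1 kW

4048.1 kW


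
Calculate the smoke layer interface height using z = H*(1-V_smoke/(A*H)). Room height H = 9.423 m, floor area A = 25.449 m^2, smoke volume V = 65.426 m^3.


V/(A*H) = 0.27283
1 - 0.27283 = 0.72717
z = 9.423 * 0.72717 = 6.8521 m

6.8521 m


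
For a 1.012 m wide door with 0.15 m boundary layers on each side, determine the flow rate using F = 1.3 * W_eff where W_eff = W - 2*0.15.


W_eff = 1.012 - 0.30 = 0.712 m
F = 1.3 * 0.712 = 0.92560 persons/s

0.92560 persons/s


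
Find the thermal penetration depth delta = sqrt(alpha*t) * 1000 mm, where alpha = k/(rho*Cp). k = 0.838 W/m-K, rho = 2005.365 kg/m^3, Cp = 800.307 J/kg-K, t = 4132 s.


alpha = 0.838 / (2005.365 * 800.307) = 5.2215e-07 m^2/s
alpha * t = 0.0021575
delta = sqrt(0.0021575) * 1000 = 46.449 mm

46.449 mm


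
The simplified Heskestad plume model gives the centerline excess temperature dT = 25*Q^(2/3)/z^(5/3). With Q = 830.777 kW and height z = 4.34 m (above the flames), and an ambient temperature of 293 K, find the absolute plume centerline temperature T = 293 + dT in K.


Q^(2/3) = 88.374
z^(5/3) = 11.547
dT = 25 * 88.374 / 11.547 = 191.33 K
T = 293 + 191.33 = 484.33 K

484.33 K


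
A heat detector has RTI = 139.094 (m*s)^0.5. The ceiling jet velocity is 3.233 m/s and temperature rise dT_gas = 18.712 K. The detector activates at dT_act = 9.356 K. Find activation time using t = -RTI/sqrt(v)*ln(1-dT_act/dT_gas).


dT_act/dT_gas = 0.5
ln(1 - 0.5) = -0.69315
t = -139.094 / sqrt(3.233) * -0.69315 = 53.621 s

53.621 s


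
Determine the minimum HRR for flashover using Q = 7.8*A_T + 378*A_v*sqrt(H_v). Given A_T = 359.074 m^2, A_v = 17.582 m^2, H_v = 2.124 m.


7.8*A_T = 2800.8
sqrt(H_v) = 1.4574
378*A_v*sqrt(H_v) = 9685.8
Q = 2800.8 + 9685.8 = 12487 kW

12487 kW


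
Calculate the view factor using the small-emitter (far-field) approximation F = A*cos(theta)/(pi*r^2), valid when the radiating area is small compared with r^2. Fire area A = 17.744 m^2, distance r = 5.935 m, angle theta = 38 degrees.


cos(38 deg) = 0.78801
pi*r^2 = 110.66
F = 17.744 * 0.78801 / 110.66 = 0.12635

0.12635


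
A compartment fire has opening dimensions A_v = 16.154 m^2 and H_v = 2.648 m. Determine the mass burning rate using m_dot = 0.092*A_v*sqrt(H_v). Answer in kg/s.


sqrt(H_v) = 1.6273
m_dot = 0.092 * 16.154 * 1.6273 = 2.4184 kg/s

2.4184 kg/s


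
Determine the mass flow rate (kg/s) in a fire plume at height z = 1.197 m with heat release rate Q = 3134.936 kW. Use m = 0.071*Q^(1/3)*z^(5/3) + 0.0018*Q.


Q^(1/3) = 14.636
z^(5/3) = 1.3495
First term = 0.071 * 14.636 * 1.3495 = 1.4022
Second term = 0.0018 * 3134.936 = 5.6429
m = 7.0451 kg/s

7.0451 kg/s


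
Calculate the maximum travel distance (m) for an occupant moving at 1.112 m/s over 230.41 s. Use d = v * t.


d = 1.112 * 230.41 = 256.22 m

256.22 m


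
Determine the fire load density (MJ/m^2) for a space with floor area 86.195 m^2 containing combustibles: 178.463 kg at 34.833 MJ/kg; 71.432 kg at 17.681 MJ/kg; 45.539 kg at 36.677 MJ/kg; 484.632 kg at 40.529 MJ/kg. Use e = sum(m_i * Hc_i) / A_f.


Total energy = 178.463*34.833 + 71.432*17.681 + 45.539*36.677 + 484.632*40.529
= 6216.402 + 1262.989 + 1670.234 + 19641.65
= 28791.28 MJ
e = 28791.28 / 86.195 = 334.02 MJ/m^2

334.02 MJ/m^2


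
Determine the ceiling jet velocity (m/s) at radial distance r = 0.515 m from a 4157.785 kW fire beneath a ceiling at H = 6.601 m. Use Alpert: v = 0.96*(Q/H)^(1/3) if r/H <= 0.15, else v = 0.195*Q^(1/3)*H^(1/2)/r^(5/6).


r/H = 0.515 / 6.601 = 0.078018
r/H <= 0.15, so v = 0.96*(Q/H)^(1/3)
Q/H = 629.87
(Q/H)^(1/3) = 8.5720
v = 0.96 * 8.5720 = 8.2292 m/s

8.2292 m/s


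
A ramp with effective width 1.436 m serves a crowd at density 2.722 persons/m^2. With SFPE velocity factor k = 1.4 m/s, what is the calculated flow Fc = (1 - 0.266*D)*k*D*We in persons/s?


1 - 0.266*D = 1 - 0.266*2.722 = 0.27595
Fs = 0.27595 * 1.4 * 2.722 = 1.0516 persons/(s*m)
Fc = 1.0516 * 1.436 = 1.5101 persons/s

1.5101 persons/s


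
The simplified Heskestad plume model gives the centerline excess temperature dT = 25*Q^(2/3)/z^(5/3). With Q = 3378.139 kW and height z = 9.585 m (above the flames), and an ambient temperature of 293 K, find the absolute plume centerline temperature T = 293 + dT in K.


Q^(2/3) = 225.14
z^(5/3) = 43.250
dT = 25 * 225.14 / 43.250 = 130.14 K
T = 293 + 130.14 = 423.14 K

423.14 K


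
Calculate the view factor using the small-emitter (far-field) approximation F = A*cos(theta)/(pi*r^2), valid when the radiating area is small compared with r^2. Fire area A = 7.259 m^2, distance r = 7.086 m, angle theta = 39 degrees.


cos(39 deg) = 0.77715
pi*r^2 = 157.74
F = 7.259 * 0.77715 / 157.74 = 0.035762

0.035762


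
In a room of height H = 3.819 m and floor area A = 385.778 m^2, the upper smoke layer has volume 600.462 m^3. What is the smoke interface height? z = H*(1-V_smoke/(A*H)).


V/(A*H) = 0.40757
1 - 0.40757 = 0.59243
z = 3.819 * 0.59243 = 2.2625 m

2.2625 m


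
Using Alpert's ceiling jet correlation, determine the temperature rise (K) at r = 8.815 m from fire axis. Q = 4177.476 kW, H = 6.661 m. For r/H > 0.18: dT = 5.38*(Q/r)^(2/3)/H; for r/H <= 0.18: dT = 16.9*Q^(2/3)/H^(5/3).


r/H = 8.815 / 6.661 = 1.3234
r/H > 0.18, so dT = 5.38*(Q/r)^(2/3)/H
Q/r = 473.91
(Q/r)^(2/3) = 60.785
dT = 5.38 * 60.785 / 6.661 = 49.095 K

49.095 K


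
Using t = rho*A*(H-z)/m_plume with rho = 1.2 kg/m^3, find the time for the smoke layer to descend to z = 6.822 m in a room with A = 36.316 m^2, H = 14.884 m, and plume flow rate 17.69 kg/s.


H - z = 8.062 m
t = 1.2 * 36.316 * 8.062 / 17.69 = 19.861 s

19.861 s


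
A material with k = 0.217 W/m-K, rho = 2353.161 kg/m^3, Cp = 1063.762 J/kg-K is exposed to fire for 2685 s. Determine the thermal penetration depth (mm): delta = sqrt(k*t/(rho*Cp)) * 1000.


alpha = 0.217 / (2353.161 * 1063.762) = 8.6689e-08 m^2/s
alpha * t = 0.00023276
delta = sqrt(0.00023276) * 1000 = 15.256 mm

15.256 mm


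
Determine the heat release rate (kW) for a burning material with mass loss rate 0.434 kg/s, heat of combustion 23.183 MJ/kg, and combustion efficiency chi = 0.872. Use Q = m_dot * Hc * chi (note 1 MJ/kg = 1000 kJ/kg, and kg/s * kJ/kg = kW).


Hc = 23.183 MJ/kg = 23.183 * 1000 kJ/kg = 23183 kJ/kg
Q = 0.434 kg/s * 23183 kJ/kg * 0.872 = 8773.6 kW

8773.6 kW


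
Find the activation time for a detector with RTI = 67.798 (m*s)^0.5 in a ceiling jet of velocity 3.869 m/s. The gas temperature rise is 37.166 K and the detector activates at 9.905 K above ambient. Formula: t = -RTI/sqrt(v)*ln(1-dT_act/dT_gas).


dT_act/dT_gas = 0.26651
ln(1 - 0.26651) = -0.30994
t = -67.798 / sqrt(3.869) * -0.30994 = 10.683 s

10.683 s


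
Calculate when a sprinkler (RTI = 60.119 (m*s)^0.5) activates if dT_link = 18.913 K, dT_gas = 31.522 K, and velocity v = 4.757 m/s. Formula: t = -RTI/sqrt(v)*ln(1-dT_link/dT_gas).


dT_link/dT_gas = 0.59999
ln(1 - 0.59999) = -0.91627
t = -60.119 / sqrt(4.757) * -0.91627 = 25.256 s

25.256 s


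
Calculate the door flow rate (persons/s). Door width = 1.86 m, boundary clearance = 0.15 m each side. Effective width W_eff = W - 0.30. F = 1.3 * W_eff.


W_eff = 1.86 - 0.30 = 1.56 m
F = 1.3 * 1.56 = 2.028 persons/s

2.028 persons/s


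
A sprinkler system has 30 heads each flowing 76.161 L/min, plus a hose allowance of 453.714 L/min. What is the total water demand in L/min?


Sprinkler demand = 30 * 76.161 = 2284.83 L/min
Total = 2284.83 + 453.714 = 2738.544 L/min

2738.544 L/min


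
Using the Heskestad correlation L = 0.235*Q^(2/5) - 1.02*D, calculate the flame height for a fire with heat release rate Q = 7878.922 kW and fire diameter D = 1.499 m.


Q^(2/5) = 36.190
0.235 * Q^(2/5) = 8.5046
1.02 * D = 1.5290
L = 6.9756 m

6.9756 m


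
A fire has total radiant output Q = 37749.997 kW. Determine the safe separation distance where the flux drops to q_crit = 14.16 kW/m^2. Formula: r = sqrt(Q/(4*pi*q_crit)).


4*pi*q_crit = 177.94
Q/(4*pi*q_crit) = 212.15
r = sqrt(212.15) = 14.565 m

14.565 m


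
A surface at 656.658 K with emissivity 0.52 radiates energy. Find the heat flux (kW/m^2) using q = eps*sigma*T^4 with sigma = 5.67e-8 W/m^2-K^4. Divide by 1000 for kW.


T^4 = 1.8593e+11
q = 0.52 * 5.67e-8 * 1.8593e+11 / 1000 = 5.4821 kW/m^2

5.4821 kW/m^2


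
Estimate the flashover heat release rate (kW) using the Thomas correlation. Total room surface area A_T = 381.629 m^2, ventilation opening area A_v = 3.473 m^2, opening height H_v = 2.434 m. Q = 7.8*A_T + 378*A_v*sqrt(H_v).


7.8*A_T = 2976.7
sqrt(H_v) = 1.5601
378*A_v*sqrt(H_v) = 2048.1
Q = 2976.7 + 2048.1 = 5024.8 kW

5024.8 kW


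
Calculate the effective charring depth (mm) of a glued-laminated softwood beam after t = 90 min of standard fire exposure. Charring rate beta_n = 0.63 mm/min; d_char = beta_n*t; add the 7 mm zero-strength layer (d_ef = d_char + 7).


d_char = 0.63 * 90 = 56.7 mm
d_ef = 56.7 + 1.0*7 = 63.7 mm

63.7 mm


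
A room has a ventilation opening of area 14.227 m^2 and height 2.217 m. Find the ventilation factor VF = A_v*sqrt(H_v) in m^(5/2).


sqrt(H_v) = 1.4890
VF = 14.227 * 1.4890 = 21.183 m^(5/2)

21.183 m^(5/2)


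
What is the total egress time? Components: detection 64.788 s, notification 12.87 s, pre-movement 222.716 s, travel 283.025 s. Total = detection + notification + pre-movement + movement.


Total = 64.788 + 12.87 + 222.716 + 283.025 = 583.399 s

583.399 s


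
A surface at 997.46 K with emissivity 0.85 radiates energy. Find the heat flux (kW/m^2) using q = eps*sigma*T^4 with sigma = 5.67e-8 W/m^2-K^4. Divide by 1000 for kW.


T^4 = 9.8988e+11
q = 0.85 * 5.67e-8 * 9.8988e+11 / 1000 = 47.707 kW/m^2

47.707 kW/m^2


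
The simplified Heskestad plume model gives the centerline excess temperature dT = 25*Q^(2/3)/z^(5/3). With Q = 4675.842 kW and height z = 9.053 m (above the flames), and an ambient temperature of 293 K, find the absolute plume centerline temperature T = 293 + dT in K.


Q^(2/3) = 279.62
z^(5/3) = 39.324
dT = 25 * 279.62 / 39.324 = 177.77 K
T = 293 + 177.77 = 470.77 K

470.77 K


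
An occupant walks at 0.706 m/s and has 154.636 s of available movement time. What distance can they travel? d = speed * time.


d = 0.706 * 154.636 = 109.17 m

109.17 m


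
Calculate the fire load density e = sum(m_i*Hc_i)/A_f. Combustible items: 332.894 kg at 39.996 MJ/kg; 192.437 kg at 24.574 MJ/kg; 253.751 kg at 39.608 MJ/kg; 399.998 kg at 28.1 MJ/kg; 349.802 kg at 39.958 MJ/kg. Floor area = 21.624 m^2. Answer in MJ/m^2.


Total energy = 332.894*39.996 + 192.437*24.574 + 253.751*39.608 + 399.998*28.1 + 349.802*39.958
= 13314.43 + 4728.947 + 10050.57 + 11239.94 + 13977.39
= 53311.28 MJ
e = 53311.28 / 21.624 = 2465.4 MJ/m^2

2465.4 MJ/m^2


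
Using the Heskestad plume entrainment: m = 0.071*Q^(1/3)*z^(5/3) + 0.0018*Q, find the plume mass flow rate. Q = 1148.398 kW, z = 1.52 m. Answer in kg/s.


Q^(1/3) = 10.472
z^(5/3) = 2.0094
First term = 0.071 * 10.472 * 2.0094 = 1.4940
Second term = 0.0018 * 1148.398 = 2.0671
m = 3.5612 kg/s

3.5612 kg/s


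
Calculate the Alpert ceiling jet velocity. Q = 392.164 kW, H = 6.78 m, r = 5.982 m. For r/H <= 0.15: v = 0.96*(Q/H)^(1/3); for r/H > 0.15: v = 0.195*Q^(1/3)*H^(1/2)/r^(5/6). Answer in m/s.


r/H = 5.982 / 6.78 = 0.88230
r/H > 0.15, so v = 0.195*Q^(1/3)*H^(1/2)/r^(5/6)
Q^(1/3) = 7.3196
H^(1/2) = 2.6038
r^(5/6) = 4.4399
v = 0.195 * 7.3196 * 2.6038 / 4.4399 = 0.83708 m/s

0.83708 m/s


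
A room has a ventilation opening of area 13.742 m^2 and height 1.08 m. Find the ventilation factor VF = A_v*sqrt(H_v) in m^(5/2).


sqrt(H_v) = 1.0392
VF = 13.742 * 1.0392 = 14.281 m^(5/2)

14.281 m^(5/2)


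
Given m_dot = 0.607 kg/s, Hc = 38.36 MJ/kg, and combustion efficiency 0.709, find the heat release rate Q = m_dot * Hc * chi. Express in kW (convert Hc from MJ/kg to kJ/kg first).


Hc = 38.36 MJ/kg = 38.36 * 1000 kJ/kg = 38360 kJ/kg
Q = 0.607 kg/s * 38360 kJ/kg * 0.709 = 16509 kW

16509 kW


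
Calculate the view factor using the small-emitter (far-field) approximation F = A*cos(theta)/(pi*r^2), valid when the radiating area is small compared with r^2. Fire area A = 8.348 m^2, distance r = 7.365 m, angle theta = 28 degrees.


cos(28 deg) = 0.88295
pi*r^2 = 170.41
F = 8.348 * 0.88295 / 170.41 = 0.043254

0.043254


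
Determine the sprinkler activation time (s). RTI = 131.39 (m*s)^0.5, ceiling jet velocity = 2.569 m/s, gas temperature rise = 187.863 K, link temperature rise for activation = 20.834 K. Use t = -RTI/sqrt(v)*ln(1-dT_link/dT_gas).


dT_link/dT_gas = 0.11090
ln(1 - 0.11090) = -0.11755
t = -131.39 / sqrt(2.569) * -0.11755 = 9.6358 s

9.6358 s


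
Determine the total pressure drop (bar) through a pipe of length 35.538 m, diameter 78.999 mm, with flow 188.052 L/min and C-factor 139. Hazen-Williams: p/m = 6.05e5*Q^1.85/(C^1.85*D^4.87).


Q^1.85 = 16122
C^1.85 = 9216.7
D^4.87 = 1.7435e+09
p/m = 0.00060698 bar/m
p_total = 0.00060698 * 35.538 = 0.021571 bar

0.021571 bar


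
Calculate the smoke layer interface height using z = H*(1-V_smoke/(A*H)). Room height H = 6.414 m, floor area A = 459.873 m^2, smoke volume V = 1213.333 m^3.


V/(A*H) = 0.41135
1 - 0.41135 = 0.58865
z = 6.414 * 0.58865 = 3.7756 m

3.7756 m


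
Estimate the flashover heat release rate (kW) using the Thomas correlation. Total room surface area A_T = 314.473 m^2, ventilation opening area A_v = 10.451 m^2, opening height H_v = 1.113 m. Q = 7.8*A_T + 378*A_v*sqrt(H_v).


7.8*A_T = 2452.9
sqrt(H_v) = 1.0550
378*A_v*sqrt(H_v) = 4167.7
Q = 2452.9 + 4167.7 = 6620.6 kW

6620.6 kW


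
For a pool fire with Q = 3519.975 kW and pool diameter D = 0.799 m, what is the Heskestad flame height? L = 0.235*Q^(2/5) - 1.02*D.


Q^(2/5) = 26.219
0.235 * Q^(2/5) = 6.1615
1.02 * D = 0.81498
L = 5.3465 m

5.3465 m


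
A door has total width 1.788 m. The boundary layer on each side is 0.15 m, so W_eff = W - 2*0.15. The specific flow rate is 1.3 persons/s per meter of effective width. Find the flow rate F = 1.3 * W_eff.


W_eff = 1.788 - 0.30 = 1.488 m
F = 1.3 * 1.488 = 1.9344 persons/s

1.9344 persons/s


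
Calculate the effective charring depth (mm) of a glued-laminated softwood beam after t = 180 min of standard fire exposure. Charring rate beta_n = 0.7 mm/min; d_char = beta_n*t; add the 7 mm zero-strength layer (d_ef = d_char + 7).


d_char = 0.7 * 180 = 126 mm
d_ef = 126 + 1.0*7 = 133 mm

133 mm


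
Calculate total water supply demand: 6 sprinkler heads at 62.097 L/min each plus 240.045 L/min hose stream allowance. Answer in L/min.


Sprinkler demand = 6 * 62.097 = 372.582 L/min
Total = 372.582 + 240.045 = 612.627 L/min

612.627 L/min


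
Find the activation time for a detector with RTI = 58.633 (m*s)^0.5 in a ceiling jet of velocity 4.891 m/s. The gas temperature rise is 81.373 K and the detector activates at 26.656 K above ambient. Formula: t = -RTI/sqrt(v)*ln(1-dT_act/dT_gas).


dT_act/dT_gas = 0.32758
ln(1 - 0.32758) = -0.39687
t = -58.633 / sqrt(4.891) * -0.39687 = 10.522 s

10.522 s


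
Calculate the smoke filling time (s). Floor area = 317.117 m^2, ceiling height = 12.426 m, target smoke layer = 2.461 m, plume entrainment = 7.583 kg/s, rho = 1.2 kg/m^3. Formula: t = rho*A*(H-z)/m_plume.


H - z = 9.965 m
t = 1.2 * 317.117 * 9.965 / 7.583 = 500.08 s

500.08 s


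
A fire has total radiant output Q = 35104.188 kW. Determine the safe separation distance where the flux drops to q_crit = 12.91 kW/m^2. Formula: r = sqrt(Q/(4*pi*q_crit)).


4*pi*q_crit = 162.23
Q/(4*pi*q_crit) = 216.38
r = sqrt(216.38) = 14.710 m

14.710 m


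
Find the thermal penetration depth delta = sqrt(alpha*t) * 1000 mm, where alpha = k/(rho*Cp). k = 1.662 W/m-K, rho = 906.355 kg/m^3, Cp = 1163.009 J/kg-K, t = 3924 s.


alpha = 1.662 / (906.355 * 1163.009) = 1.5767e-06 m^2/s
alpha * t = 0.0061870
delta = sqrt(0.0061870) * 1000 = 78.657 mm

78.657 mm


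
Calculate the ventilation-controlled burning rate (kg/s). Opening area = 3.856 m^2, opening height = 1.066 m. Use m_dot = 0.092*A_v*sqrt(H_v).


sqrt(H_v) = 1.0325
m_dot = 0.092 * 3.856 * 1.0325 = 0.36627 kg/s

0.36627 kg/s


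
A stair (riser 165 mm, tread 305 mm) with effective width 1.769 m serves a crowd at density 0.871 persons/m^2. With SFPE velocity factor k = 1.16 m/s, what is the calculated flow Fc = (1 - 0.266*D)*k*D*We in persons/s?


1 - 0.266*D = 1 - 0.266*0.871 = 0.76831
Fs = 0.76831 * 1.16 * 0.871 = 0.77627 persons/(s*m)
Fc = 0.77627 * 1.769 = 1.3732 persons/s

1.3732 persons/s


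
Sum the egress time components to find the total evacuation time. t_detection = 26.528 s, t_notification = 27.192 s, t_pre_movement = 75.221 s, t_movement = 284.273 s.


Total = 26.528 + 27.192 + 75.221 + 284.273 = 413.214 s

413.214 s


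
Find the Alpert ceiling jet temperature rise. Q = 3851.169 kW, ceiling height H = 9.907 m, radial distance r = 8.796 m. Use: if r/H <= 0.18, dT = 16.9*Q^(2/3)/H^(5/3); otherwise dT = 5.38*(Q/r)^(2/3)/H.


r/H = 8.796 / 9.907 = 0.88786
r/H > 0.18, so dT = 5.38*(Q/r)^(2/3)/H
Q/r = 437.83
(Q/r)^(2/3) = 57.660
dT = 5.38 * 57.660 / 9.907 = 31.312 K

31.312 K


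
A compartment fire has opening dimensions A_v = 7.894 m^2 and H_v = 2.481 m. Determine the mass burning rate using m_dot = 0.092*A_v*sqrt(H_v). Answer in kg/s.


sqrt(H_v) = 1.5751
m_dot = 0.092 * 7.894 * 1.5751 = 1.1439 kg/s

1.1439 kg/s


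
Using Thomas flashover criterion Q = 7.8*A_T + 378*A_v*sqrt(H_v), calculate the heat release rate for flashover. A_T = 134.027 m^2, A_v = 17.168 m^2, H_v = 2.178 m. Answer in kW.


7.8*A_T = 1045.4
sqrt(H_v) = 1.4758
378*A_v*sqrt(H_v) = 9577.2
Q = 1045.4 + 9577.2 = 10623 kW

10623 kW


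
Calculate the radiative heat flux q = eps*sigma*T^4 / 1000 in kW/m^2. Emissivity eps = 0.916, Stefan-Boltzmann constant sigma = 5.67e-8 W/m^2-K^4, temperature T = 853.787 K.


T^4 = 5.3137e+11
q = 0.916 * 5.67e-8 * 5.3137e+11 / 1000 = 27.598 kW/m^2

27.598 kW/m^2


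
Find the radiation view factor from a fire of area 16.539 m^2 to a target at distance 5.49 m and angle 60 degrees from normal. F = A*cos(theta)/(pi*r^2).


cos(60 deg) = 0.5
pi*r^2 = 94.688
F = 16.539 * 0.5 / 94.688 = 0.087334

0.087334


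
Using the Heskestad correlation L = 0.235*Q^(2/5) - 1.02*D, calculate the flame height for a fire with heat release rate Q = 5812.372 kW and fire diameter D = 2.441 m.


Q^(2/5) = 32.044
0.235 * Q^(2/5) = 7.5302
1.02 * D = 2.4898
L = 5.0404 m

5.0404 m


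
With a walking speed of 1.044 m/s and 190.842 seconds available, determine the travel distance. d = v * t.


d = 1.044 * 190.842 = 199.24 m

199.24 m


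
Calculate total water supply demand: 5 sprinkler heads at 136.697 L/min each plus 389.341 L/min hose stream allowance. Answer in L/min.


Sprinkler demand = 5 * 136.697 = 683.485 L/min
Total = 683.485 + 389.341 = 1072.826 L/min

1072.826 L/min


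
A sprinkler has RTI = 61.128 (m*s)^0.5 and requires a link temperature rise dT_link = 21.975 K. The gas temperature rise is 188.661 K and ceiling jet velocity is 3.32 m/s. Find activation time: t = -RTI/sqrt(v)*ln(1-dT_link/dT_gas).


dT_link/dT_gas = 0.11648
ln(1 - 0.11648) = -0.12384
t = -61.128 / sqrt(3.32) * -0.12384 = 4.1546 s

4.1546 s


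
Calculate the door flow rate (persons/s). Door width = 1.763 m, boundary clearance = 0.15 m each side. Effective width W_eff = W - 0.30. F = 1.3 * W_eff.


W_eff = 1.763 - 0.30 = 1.463 m
F = 1.3 * 1.463 = 1.9019 persons/s

1.9019 persons/s


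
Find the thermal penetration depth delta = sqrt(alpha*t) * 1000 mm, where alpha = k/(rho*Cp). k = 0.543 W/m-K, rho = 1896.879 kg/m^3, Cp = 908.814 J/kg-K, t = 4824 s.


alpha = 0.543 / (1896.879 * 908.814) = 3.1498e-07 m^2/s
alpha * t = 0.0015195
delta = sqrt(0.0015195) * 1000 = 38.980 mm

38.980 mm


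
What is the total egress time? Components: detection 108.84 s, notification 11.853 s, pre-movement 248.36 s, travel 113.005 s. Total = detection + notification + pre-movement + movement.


Total = 108.84 + 11.853 + 248.36 + 113.005 = 482.058 s

482.058 s


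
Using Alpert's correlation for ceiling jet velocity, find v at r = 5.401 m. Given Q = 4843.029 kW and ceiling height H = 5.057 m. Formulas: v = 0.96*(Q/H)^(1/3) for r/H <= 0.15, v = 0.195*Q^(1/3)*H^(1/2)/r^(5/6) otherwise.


r/H = 5.401 / 5.057 = 1.0680
r/H > 0.15, so v = 0.195*Q^(1/3)*H^(1/2)/r^(5/6)
Q^(1/3) = 16.919
H^(1/2) = 2.2488
r^(5/6) = 4.0775
v = 0.195 * 16.919 * 2.2488 / 4.0775 = 1.8195 m/s

1.8195 m/s


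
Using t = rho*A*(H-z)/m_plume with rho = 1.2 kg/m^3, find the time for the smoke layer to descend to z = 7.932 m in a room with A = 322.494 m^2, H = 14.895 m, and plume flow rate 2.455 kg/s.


H - z = 6.963 m
t = 1.2 * 322.494 * 6.963 / 2.455 = 1097.6 s

1097.6 s


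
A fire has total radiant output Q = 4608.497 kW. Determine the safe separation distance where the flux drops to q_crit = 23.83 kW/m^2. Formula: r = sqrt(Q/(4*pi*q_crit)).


4*pi*q_crit = 299.46
Q/(4*pi*q_crit) = 15.390
r = sqrt(15.390) = 3.9229 m

3.9229 m


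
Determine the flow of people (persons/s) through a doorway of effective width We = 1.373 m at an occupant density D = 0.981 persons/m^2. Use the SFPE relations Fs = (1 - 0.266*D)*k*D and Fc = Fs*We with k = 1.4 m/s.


1 - 0.266*D = 1 - 0.266*0.981 = 0.73905
Fs = 0.73905 * 1.4 * 0.981 = 1.0150 persons/(s*m)
Fc = 1.0150 * 1.373 = 1.3936 persons/s

1.3936 persons/s


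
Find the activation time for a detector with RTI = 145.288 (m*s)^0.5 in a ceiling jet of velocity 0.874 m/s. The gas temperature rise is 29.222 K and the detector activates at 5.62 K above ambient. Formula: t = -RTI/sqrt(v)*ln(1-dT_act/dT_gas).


dT_act/dT_gas = 0.19232
ln(1 - 0.19232) = -0.21359
t = -145.288 / sqrt(0.874) * -0.21359 = 33.194 s

33.194 s


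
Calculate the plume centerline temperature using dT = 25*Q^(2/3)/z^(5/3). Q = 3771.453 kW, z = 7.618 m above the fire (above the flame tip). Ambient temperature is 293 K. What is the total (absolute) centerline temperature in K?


Q^(2/3) = 242.29
z^(5/3) = 29.494
dT = 25 * 242.29 / 29.494 = 205.37 K
T = 293 + 205.37 = 498.37 K

498.37 K


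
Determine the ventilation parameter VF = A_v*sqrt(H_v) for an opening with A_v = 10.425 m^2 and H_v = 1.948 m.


sqrt(H_v) = 1.3957
VF = 10.425 * 1.3957 = 14.550 m^(5/2)

14.550 m^(5/2)


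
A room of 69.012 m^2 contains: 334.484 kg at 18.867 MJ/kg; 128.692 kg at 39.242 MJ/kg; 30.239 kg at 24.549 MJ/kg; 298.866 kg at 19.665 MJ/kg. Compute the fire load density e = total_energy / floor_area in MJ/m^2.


Total energy = 334.484*18.867 + 128.692*39.242 + 30.239*24.549 + 298.866*19.665
= 6310.710 + 5050.131 + 742.3372 + 5877.200
= 17980.38 MJ
e = 17980.38 / 69.012 = 260.54 MJ/m^2

260.54 MJ/m^2


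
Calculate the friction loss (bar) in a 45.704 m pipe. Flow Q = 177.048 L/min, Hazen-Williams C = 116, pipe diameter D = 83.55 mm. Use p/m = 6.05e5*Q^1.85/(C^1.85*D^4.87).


Q^1.85 = 14420
C^1.85 = 6595.5
D^4.87 = 2.2902e+09
p/m = 0.00057756 bar/m
p_total = 0.00057756 * 45.704 = 0.026397 bar

0.026397 bar


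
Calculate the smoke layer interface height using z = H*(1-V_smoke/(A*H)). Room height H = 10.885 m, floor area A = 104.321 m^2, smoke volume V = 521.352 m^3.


V/(A*H) = 0.45912
1 - 0.45912 = 0.54088
z = 10.885 * 0.54088 = 5.8874 m

5.8874 m


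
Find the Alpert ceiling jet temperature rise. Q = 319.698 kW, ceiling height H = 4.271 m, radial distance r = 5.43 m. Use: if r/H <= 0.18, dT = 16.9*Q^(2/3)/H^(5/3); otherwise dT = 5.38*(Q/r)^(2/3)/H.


r/H = 5.43 / 4.271 = 1.2714
r/H > 0.18, so dT = 5.38*(Q/r)^(2/3)/H
Q/r = 58.876
(Q/r)^(2/3) = 15.134
dT = 5.38 * 15.134 / 4.271 = 19.064 K

19.064 K


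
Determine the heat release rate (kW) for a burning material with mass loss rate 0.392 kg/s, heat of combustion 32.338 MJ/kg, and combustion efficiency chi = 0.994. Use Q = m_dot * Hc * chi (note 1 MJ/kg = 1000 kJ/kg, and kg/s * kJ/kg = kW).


Hc = 32.338 MJ/kg = 32.338 * 1000 kJ/kg = 32338 kJ/kg
Q = 0.392 kg/s * 32338 kJ/kg * 0.994 = 12600 kW

12600 kW


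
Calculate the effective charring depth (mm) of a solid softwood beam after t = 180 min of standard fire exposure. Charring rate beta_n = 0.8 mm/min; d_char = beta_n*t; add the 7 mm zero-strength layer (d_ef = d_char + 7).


d_char = 0.8 * 180 = 144 mm
d_ef = 144 + 1.0*7 = 151 mm

151 mm


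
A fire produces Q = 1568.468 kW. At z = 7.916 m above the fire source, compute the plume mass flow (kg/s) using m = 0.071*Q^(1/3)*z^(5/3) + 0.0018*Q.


Q^(1/3) = 11.619
z^(5/3) = 31.442
First term = 0.071 * 11.619 * 31.442 = 25.937
Second term = 0.0018 * 1568.468 = 2.8232
m = 28.761 kg/s

28.761 kg/s


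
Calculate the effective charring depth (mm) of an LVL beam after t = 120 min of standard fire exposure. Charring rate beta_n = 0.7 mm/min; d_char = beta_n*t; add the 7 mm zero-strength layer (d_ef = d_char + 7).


d_char = 0.7 * 120 = 84 mm
d_ef = 84 + 1.0*7 = 91 mm

91 mm


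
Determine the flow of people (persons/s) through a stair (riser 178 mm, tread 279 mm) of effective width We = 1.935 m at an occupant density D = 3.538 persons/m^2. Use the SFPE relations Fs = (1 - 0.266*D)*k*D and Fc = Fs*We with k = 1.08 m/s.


1 - 0.266*D = 1 - 0.266*3.538 = 0.058892
Fs = 0.058892 * 1.08 * 3.538 = 0.22503 persons/(s*m)
Fc = 0.22503 * 1.935 = 0.43543 persons/s

0.43543 persons/s


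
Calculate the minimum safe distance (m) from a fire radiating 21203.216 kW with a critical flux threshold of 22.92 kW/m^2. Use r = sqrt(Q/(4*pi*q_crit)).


4*pi*q_crit = 288.02
Q/(4*pi*q_crit) = 73.617
r = sqrt(73.617) = 8.5800 m

8.5800 m


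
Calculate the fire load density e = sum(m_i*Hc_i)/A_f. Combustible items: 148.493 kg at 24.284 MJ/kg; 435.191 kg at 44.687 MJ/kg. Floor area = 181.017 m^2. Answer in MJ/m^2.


Total energy = 148.493*24.284 + 435.191*44.687
= 3606.004 + 19447.38
= 23053.38 MJ
e = 23053.38 / 181.017 = 127.35 MJ/m^2

127.35 MJ/m^2


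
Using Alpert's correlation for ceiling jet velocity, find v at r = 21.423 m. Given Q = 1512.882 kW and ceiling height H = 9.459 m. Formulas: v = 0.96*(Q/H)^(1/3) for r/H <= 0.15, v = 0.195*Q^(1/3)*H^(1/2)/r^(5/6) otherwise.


r/H = 21.423 / 9.459 = 2.2648
r/H > 0.15, so v = 0.195*Q^(1/3)*H^(1/2)/r^(5/6)
Q^(1/3) = 11.480
H^(1/2) = 3.0755
r^(5/6) = 12.855
v = 0.195 * 11.480 * 3.0755 / 12.855 = 0.53558 m/s

0.53558 m/s


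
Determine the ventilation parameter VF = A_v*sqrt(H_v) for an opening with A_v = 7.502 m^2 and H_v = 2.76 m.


sqrt(H_v) = 1.6613
VF = 7.502 * 1.6613 = 12.463 m^(5/2)

12.463 m^(5/2)


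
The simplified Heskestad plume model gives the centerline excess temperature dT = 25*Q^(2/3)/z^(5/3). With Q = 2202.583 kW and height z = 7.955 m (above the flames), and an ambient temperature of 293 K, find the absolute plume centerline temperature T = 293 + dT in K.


Q^(2/3) = 169.29
z^(5/3) = 31.701
dT = 25 * 169.29 / 31.701 = 133.50 K
T = 293 + 133.50 = 426.50 K

426.50 K


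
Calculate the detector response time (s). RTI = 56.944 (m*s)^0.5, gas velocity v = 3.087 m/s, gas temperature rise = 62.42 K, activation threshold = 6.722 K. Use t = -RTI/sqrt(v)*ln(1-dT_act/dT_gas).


dT_act/dT_gas = 0.10769
ln(1 - 0.10769) = -0.11394
t = -56.944 / sqrt(3.087) * -0.11394 = 3.6928 s

3.6928 s


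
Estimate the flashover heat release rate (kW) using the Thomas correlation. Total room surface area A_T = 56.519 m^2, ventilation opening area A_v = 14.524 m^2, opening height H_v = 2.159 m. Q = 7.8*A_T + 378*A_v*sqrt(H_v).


7.8*A_T = 440.85
sqrt(H_v) = 1.4694
378*A_v*sqrt(H_v) = 8066.9
Q = 440.85 + 8066.9 = 8507.7 kW

8507.7 kW


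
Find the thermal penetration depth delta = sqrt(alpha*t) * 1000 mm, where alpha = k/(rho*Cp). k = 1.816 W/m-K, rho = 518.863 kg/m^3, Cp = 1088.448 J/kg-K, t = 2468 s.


alpha = 1.816 / (518.863 * 1088.448) = 3.2156e-06 m^2/s
alpha * t = 0.0079360
delta = sqrt(0.0079360) * 1000 = 89.084 mm

89.084 mm


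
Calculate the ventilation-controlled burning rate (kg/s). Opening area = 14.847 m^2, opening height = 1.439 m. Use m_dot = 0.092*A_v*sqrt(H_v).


sqrt(H_v) = 1.1996
m_dot = 0.092 * 14.847 * 1.1996 = 1.6385 kg/s

1.6385 kg/s


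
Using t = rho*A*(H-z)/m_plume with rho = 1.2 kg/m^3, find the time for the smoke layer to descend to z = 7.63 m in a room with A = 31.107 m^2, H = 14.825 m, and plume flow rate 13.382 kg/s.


H - z = 7.195 m
t = 1.2 * 31.107 * 7.195 / 13.382 = 20.070 s

20.070 s


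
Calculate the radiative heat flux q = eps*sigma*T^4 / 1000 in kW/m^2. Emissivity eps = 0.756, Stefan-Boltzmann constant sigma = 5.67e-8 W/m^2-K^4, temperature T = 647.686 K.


T^4 = 1.7598e+11
q = 0.756 * 5.67e-8 * 1.7598e+11 / 1000 = 7.5433 kW/m^2

7.5433 kW/m^2


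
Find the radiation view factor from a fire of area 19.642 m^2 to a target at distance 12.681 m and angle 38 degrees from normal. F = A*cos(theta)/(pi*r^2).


cos(38 deg) = 0.78801
pi*r^2 = 505.19
F = 19.642 * 0.78801 / 505.19 = 0.030638

0.030638


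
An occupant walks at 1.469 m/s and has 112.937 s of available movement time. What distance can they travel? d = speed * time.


d = 1.469 * 112.937 = 165.90 m

165.90 m


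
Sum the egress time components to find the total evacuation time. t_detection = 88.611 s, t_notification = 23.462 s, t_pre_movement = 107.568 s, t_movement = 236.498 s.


Total = 88.611 + 23.462 + 107.568 + 236.498 = 456.139 s

456.139 s


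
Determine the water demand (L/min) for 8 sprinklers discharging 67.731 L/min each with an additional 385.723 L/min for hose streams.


Sprinkler demand = 8 * 67.731 = 541.848 L/min
Total = 541.848 + 385.723 = 927.571 L/min

927.571 L/min


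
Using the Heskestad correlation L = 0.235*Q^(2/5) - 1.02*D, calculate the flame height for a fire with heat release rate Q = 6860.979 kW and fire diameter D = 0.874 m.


Q^(2/5) = 34.242
0.235 * Q^(2/5) = 8.0468
1.02 * D = 0.89148
L = 7.1553 m

7.1553 m


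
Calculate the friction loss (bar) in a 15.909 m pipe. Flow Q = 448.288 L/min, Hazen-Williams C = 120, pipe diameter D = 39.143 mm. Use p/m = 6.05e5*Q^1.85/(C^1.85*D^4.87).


Q^1.85 = 80423
C^1.85 = 7022.4
D^4.87 = 5.7046e+07
p/m = 0.12146 bar/m
p_total = 0.12146 * 15.909 = 1.9323 bar

1.9323 bar


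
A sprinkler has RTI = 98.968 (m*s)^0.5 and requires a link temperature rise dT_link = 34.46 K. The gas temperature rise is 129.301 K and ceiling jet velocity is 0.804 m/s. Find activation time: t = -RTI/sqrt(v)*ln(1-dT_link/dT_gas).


dT_link/dT_gas = 0.26651
ln(1 - 0.26651) = -0.30994
t = -98.968 / sqrt(0.804) * -0.30994 = 34.209 s

34.209 s


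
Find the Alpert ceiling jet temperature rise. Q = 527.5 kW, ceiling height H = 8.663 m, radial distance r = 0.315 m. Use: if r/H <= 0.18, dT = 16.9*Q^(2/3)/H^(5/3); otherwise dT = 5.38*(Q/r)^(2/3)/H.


r/H = 0.315 / 8.663 = 0.036362
r/H <= 0.18, so dT = 16.9*Q^(2/3)/H^(5/3)
Q^(2/3) = 65.285
H^(5/3) = 36.541
dT = 16.9 * 65.285 / 36.541 = 30.194 K

30.194 K


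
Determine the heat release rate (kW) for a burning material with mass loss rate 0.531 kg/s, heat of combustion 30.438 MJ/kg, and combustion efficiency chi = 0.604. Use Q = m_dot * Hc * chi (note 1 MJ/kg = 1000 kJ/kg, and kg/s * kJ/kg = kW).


Hc = 30.438 MJ/kg = 30.438 * 1000 kJ/kg = 30438 kJ/kg
Q = 0.531 kg/s * 30438 kJ/kg * 0.604 = 9762.2 kW

9762.2 kW
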